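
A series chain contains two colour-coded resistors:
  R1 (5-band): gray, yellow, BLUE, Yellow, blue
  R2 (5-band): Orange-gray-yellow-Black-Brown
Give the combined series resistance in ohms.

R1: grey, yellow, blue → 846; yellow ×10^4 → 8460000 Ω.
R2: orange, grey, yellow → 384; black ×1 → 384 Ω.
Series: 8460000 + 384 = 8460384 Ω.

8460384 Ω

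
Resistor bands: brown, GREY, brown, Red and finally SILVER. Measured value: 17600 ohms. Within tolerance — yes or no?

yes

Brown → 1 (first significant figure)
Grey → 8 (second significant figure)
Brown → 1 (third significant figure)
Red → ×10^2 multiplier
Silver → ±10% tolerance
181 × 100 = 18100 Ω
Allowed range: 16290 Ω to 19910 Ω.
17600 ohms lies inside that range.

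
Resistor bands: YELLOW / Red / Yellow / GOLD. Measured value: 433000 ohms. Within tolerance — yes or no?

Yellow → 4 (first significant figure)
Red → 2 (second significant figure)
Yellow → ×10^4 multiplier
Gold → ±5% tolerance
42 × 10000 = 420000 Ω
Allowed range: 399000 Ω to 441000 Ω.
433000 ohms lies inside that range.

yes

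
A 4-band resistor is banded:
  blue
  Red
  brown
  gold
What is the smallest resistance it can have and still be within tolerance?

589 Ω

Blue → 6 (first significant figure)
Red → 2 (second significant figure)
Brown → ×10 multiplier
Gold → ±5% tolerance
62 × 10 = 620 Ω
Smallest = 620 × (1 − 5/100) = 589 Ω.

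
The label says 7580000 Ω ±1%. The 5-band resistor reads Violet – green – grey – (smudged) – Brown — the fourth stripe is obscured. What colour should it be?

7580000 Ω = 758 × 10^4.
The fourth band is the multiplier, 10^4, which is yellow.

yellow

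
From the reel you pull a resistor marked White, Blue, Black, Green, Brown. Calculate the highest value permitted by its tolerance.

96960000 Ω

White → 9 (first significant figure)
Blue → 6 (second significant figure)
Black → 0 (third significant figure)
Green → ×10^5 multiplier
Brown → ±1% tolerance
960 × 100000 = 96000000 Ω
Highest = 96000000 × (1 + 1/100) = 96960000 Ω.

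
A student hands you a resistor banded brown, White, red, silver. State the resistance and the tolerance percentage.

Brown → 1 (first significant figure)
White → 9 (second significant figure)
Red → ×10^2 multiplier
Silver → ±10% tolerance
19 × 100 = 1900 Ω

1900 Ω ±10%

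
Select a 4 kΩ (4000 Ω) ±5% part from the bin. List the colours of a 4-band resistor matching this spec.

yellow, black, red, gold

4000 Ω = 40 × 10^2.
4 → yellow
0 → black
Multiplier 10^2 → red.
±5% tolerance → gold.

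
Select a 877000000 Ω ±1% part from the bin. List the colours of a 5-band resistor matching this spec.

grey, violet, violet, blue, brown

877000000 Ω = 877 × 10^6.
8 → grey
7 → violet
7 → violet
Multiplier 10^6 → blue.
±1% tolerance → brown.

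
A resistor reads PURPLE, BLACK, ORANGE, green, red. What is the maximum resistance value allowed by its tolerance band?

71706000 Ω

Violet → 7 (first significant figure)
Black → 0 (second significant figure)
Orange → 3 (third significant figure)
Green → ×10^5 multiplier
Red → ±2% tolerance
703 × 100000 = 70300000 Ω
Maximum = 70300000 × (1 + 2/100) = 71706000 Ω.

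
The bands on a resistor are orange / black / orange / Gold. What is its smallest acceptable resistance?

28500 Ω

Orange → 3 (first significant figure)
Black → 0 (second significant figure)
Orange → ×10^3 multiplier
Gold → ±5% tolerance
30 × 1000 = 30000 Ω
Smallest = 30000 × (1 − 5/100) = 28500 Ω.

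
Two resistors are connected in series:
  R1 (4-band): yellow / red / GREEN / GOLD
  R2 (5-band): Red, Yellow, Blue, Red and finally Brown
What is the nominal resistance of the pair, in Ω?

4224600 Ω

R1: yellow, red → 42; green ×10^5 → 4200000 Ω.
R2: red, yellow, blue → 246; red ×10^2 → 24600 Ω.
Series: 4200000 + 24600 = 4224600 Ω.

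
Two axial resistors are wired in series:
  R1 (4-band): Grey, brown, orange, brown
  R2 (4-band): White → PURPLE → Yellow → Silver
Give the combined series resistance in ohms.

R1: grey, brown → 81; orange ×10^3 → 81000 Ω.
R2: white, violet → 97; yellow ×10^4 → 970000 Ω.
Series: 81000 + 970000 = 1051000 Ω.

1051000 Ω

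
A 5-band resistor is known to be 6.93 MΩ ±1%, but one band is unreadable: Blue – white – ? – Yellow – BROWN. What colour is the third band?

6930000 Ω = 693 × 10^4.
The third band gives digit 3 of the significand, and 3 is orange.

orange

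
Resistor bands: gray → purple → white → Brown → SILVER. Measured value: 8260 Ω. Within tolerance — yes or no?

Grey → 8 (first significant figure)
Violet → 7 (second significant figure)
White → 9 (third significant figure)
Brown → ×10 multiplier
Silver → ±10% tolerance
879 × 10 = 8790 Ω
Allowed range: 7911 Ω to 9669 Ω.
8260 Ω lies inside that range.

yes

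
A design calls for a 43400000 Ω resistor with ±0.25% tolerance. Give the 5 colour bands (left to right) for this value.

yellow, orange, yellow, green, blue

43400000 Ω = 434 × 10^5.
4 → yellow
3 → orange
4 → yellow
Multiplier 10^5 → green.
±0.25% tolerance → blue.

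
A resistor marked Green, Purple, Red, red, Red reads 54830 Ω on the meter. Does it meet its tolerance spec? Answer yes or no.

Green → 5 (first significant figure)
Violet → 7 (second significant figure)
Red → 2 (third significant figure)
Red → ×10^2 multiplier
Red → ±2% tolerance
572 × 100 = 57200 Ω
Allowed range: 56056 Ω to 58344 Ω.
54830 Ω lies outside that range.

no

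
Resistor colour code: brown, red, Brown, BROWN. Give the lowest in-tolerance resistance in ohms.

Brown → 1 (first significant figure)
Red → 2 (second significant figure)
Brown → ×10 multiplier
Brown → ±1% tolerance
12 × 10 = 120 Ω
Lowest = 120 × (1 − 1/100) = 118.8 Ω.

118.8 Ω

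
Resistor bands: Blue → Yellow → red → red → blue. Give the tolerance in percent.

±0.25%

The last band, blue, is the tolerance band.
Blue corresponds to ±0.25%.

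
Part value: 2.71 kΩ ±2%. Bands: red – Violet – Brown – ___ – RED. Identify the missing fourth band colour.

2710 Ω = 271 × 10^1.
The fourth band is the multiplier, 10^1, which is brown.

brown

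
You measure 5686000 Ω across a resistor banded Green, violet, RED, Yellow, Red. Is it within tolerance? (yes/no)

yes

Green → 5 (first significant figure)
Violet → 7 (second significant figure)
Red → 2 (third significant figure)
Yellow → ×10^4 multiplier
Red → ±2% tolerance
572 × 10000 = 5720000 Ω
Allowed range: 5605600 Ω to 5834400 Ω.
5686000 Ω lies inside that range.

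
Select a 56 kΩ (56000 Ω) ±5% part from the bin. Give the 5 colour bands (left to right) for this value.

56000 Ω = 560 × 10^2.
5 → green
6 → blue
0 → black
Multiplier 10^2 → red.
±5% tolerance → gold.

green, blue, black, red, gold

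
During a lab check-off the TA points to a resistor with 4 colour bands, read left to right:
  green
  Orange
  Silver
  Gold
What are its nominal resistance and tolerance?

Green → 5 (first significant figure)
Orange → 3 (second significant figure)
Silver → ×0.01 multiplier
Gold → ±5% tolerance
53 × 0.01 = 0.53 Ω

0.53 Ω ±5%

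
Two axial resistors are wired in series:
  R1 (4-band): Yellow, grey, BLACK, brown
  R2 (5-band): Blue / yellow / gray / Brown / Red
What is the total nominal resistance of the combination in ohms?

6528 Ω

R1: yellow, grey → 48; black ×1 → 48 Ω.
R2: blue, yellow, grey → 648; brown ×10 → 6480 Ω.
Series: 48 + 6480 = 6528 Ω.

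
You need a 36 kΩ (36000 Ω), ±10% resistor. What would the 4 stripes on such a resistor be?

36000 Ω = 36 × 10^3.
3 → orange
6 → blue
Multiplier 10^3 → orange.
±10% tolerance → silver.

orange, blue, orange, silver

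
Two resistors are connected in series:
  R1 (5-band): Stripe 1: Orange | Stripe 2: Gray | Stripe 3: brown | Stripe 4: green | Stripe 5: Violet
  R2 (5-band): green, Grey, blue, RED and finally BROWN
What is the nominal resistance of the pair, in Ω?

R1: orange, grey, brown → 381; green ×10^5 → 38100000 Ω.
R2: green, grey, blue → 586; red ×10^2 → 58600 Ω.
Series: 38100000 + 58600 = 38158600 Ω.

38158600 Ω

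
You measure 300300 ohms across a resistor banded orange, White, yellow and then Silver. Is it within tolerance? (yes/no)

Orange → 3 (first significant figure)
White → 9 (second significant figure)
Yellow → ×10^4 multiplier
Silver → ±10% tolerance
39 × 10000 = 390000 Ω
Allowed range: 351000 Ω to 429000 Ω.
300300 ohms lies outside that range.

no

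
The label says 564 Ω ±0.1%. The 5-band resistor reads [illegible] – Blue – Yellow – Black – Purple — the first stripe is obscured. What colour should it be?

green

564 Ω = 564 × 10^0.
The first band gives digit 5 of the significand, and 5 is green.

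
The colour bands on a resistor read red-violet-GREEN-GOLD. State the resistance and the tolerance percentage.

Red → 2 (first significant figure)
Violet → 7 (second significant figure)
Green → ×10^5 multiplier
Gold → ±5% tolerance
27 × 100000 = 2700000 Ω

2700000 Ω ±5%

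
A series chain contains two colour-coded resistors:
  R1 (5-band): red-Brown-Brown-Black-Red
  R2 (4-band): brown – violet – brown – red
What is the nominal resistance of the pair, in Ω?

R1: red, brown, brown → 211; black ×1 → 211 Ω.
R2: brown, violet → 17; brown ×10 → 170 Ω.
Series: 211 + 170 = 381 Ω.

381 Ω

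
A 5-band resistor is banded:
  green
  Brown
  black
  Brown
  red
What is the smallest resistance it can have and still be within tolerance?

4998 Ω

Green → 5 (first significant figure)
Brown → 1 (second significant figure)
Black → 0 (third significant figure)
Brown → ×10 multiplier
Red → ±2% tolerance
510 × 10 = 5100 Ω
Smallest = 5100 × (1 − 2/100) = 4998 Ω.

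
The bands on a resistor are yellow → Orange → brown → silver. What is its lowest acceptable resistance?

Yellow → 4 (first significant figure)
Orange → 3 (second significant figure)
Brown → ×10 multiplier
Silver → ±10% tolerance
43 × 10 = 430 Ω
Lowest = 430 × (1 − 10/100) = 387 Ω.

387 Ω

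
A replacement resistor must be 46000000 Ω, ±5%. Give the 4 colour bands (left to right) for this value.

46000000 Ω = 46 × 10^6.
4 → yellow
6 → blue
Multiplier 10^6 → blue.
±5% tolerance → gold.

yellow, blue, blue, gold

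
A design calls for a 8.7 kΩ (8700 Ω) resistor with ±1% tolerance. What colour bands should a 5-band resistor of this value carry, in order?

8700 Ω = 870 × 10^1.
8 → grey
7 → violet
0 → black
Multiplier 10^1 → brown.
±1% tolerance → brown.

grey, violet, black, brown, brown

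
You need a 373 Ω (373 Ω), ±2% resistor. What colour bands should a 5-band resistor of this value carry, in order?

373 Ω = 373 × 10^0.
3 → orange
7 → violet
3 → orange
Multiplier 10^0 → black.
±2% tolerance → red.

orange, violet, orange, black, red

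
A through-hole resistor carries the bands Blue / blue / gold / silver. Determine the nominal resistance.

6.6 Ω

Blue → 6 (first significant figure)
Blue → 6 (second significant figure)
Gold → ×0.1 multiplier
66 × 0.1 = 6.6 Ω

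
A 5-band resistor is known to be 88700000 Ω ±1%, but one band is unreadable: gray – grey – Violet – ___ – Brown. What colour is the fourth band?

green

88700000 Ω = 887 × 10^5.
The fourth band is the multiplier, 10^5, which is green.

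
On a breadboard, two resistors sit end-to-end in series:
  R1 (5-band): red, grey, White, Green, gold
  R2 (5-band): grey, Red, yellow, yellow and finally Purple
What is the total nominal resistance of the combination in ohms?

37140000 Ω

R1: red, grey, white → 289; green ×10^5 → 28900000 Ω.
R2: grey, red, yellow → 824; yellow ×10^4 → 8240000 Ω.
Series: 28900000 + 8240000 = 37140000 Ω.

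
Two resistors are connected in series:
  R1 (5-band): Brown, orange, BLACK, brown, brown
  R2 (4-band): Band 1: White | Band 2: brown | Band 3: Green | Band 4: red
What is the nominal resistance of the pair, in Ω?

R1: brown, orange, black → 130; brown ×10 → 1300 Ω.
R2: white, brown → 91; green ×10^5 → 9100000 Ω.
Series: 1300 + 9100000 = 9101300 Ω.

9101300 Ω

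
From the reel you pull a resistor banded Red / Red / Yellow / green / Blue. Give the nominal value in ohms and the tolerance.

Red → 2 (first significant figure)
Red → 2 (second significant figure)
Yellow → 4 (third significant figure)
Green → ×10^5 multiplier
Blue → ±0.25% tolerance
224 × 100000 = 22400000 Ω

22400000 Ω ±0.25%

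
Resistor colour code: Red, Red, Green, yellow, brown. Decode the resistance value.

Red → 2 (first significant figure)
Red → 2 (second significant figure)
Green → 5 (third significant figure)
Yellow → ×10^4 multiplier
225 × 10000 = 2250000 Ω

2250000 Ω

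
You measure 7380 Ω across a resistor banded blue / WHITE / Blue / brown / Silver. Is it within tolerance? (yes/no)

Blue → 6 (first significant figure)
White → 9 (second significant figure)
Blue → 6 (third significant figure)
Brown → ×10 multiplier
Silver → ±10% tolerance
696 × 10 = 6960 Ω
Allowed range: 6264 Ω to 7656 Ω.
7380 Ω lies inside that range.

yes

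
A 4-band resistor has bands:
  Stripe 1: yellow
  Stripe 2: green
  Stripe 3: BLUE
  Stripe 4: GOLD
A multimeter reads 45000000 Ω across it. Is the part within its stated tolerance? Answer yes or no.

yes

Yellow → 4 (first significant figure)
Green → 5 (second significant figure)
Blue → ×10^6 multiplier
Gold → ±5% tolerance
45 × 1000000 = 45000000 Ω
Allowed range: 42750000 Ω to 47250000 Ω.
45000000 Ω lies inside that range.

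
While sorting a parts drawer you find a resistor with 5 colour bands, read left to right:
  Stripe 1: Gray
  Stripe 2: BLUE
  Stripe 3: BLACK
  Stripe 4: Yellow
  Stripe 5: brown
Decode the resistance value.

Grey → 8 (first significant figure)
Blue → 6 (second significant figure)
Black → 0 (third significant figure)
Yellow → ×10^4 multiplier
860 × 10000 = 8600000 Ω

8600000 Ω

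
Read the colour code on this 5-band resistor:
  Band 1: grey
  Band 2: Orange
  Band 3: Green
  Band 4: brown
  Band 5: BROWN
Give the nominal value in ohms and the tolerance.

Grey → 8 (first significant figure)
Orange → 3 (second significant figure)
Green → 5 (third significant figure)
Brown → ×10 multiplier
Brown → ±1% tolerance
835 × 10 = 8350 Ω

8350 Ω ±1%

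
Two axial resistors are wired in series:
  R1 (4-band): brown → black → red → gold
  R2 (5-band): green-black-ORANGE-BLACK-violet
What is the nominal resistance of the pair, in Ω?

1503 Ω

R1: brown, black → 10; red ×10^2 → 1000 Ω.
R2: green, black, orange → 503; black ×1 → 503 Ω.
Series: 1000 + 503 = 1503 Ω.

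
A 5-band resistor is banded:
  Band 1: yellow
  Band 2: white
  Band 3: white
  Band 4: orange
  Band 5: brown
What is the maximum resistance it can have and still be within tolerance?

503990 Ω

Yellow → 4 (first significant figure)
White → 9 (second significant figure)
White → 9 (third significant figure)
Orange → ×10^3 multiplier
Brown → ±1% tolerance
499 × 1000 = 499000 Ω
Maximum = 499000 × (1 + 1/100) = 503990 Ω.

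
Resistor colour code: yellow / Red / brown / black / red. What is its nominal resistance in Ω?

421 Ω

Yellow → 4 (first significant figure)
Red → 2 (second significant figure)
Brown → 1 (third significant figure)
Black → ×1 multiplier
421 × 1 = 421 Ω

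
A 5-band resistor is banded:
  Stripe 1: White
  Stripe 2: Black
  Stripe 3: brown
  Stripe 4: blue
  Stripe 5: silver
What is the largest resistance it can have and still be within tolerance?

White → 9 (first significant figure)
Black → 0 (second significant figure)
Brown → 1 (third significant figure)
Blue → ×10^6 multiplier
Silver → ±10% tolerance
901 × 1000000 = 901000000 Ω
Largest = 901000000 × (1 + 10/100) = 991100000 Ω.

991100000 Ω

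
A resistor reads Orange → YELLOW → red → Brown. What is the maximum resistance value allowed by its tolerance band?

3434 Ω

Orange → 3 (first significant figure)
Yellow → 4 (second significant figure)
Red → ×10^2 multiplier
Brown → ±1% tolerance
34 × 100 = 3400 Ω
Maximum = 3400 × (1 + 1/100) = 3434 Ω.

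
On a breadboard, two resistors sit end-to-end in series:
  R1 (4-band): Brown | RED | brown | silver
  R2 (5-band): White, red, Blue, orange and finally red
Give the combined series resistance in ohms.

R1: brown, red → 12; brown ×10 → 120 Ω.
R2: white, red, blue → 926; orange ×10^3 → 926000 Ω.
Series: 120 + 926000 = 926120 Ω.

926120 Ω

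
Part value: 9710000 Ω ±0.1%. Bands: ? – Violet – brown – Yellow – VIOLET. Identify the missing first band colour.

9710000 Ω = 971 × 10^4.
The first band gives digit 9 of the significand, and 9 is white.

white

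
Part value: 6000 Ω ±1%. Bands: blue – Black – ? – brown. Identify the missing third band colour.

6000 Ω = 60 × 10^2.
The third band is the multiplier, 10^2, which is red.

red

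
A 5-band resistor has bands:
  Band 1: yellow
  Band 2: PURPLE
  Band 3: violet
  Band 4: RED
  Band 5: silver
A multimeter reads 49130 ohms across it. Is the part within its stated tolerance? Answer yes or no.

Yellow → 4 (first significant figure)
Violet → 7 (second significant figure)
Violet → 7 (third significant figure)
Red → ×10^2 multiplier
Silver → ±10% tolerance
477 × 100 = 47700 Ω
Allowed range: 42930 Ω to 52470 Ω.
49130 ohms lies inside that range.

yes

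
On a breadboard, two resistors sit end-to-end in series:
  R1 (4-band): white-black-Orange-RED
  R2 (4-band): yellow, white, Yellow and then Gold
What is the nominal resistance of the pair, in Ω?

R1: white, black → 90; orange ×10^3 → 90000 Ω.
R2: yellow, white → 49; yellow ×10^4 → 490000 Ω.
Series: 90000 + 490000 = 580000 Ω.

580000 Ω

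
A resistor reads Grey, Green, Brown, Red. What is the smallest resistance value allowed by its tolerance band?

833 Ω

Grey → 8 (first significant figure)
Green → 5 (second significant figure)
Brown → ×10 multiplier
Red → ±2% tolerance
85 × 10 = 850 Ω
Smallest = 850 × (1 − 2/100) = 833 Ω.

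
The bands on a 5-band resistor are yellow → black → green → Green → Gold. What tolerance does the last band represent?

±5%

The last band, gold, is the tolerance band.
Gold corresponds to ±5%.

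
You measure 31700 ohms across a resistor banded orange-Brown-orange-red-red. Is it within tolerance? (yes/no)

Orange → 3 (first significant figure)
Brown → 1 (second significant figure)
Orange → 3 (third significant figure)
Red → ×10^2 multiplier
Red → ±2% tolerance
313 × 100 = 31300 Ω
Allowed range: 30674 Ω to 31926 Ω.
31700 ohms lies inside that range.

yes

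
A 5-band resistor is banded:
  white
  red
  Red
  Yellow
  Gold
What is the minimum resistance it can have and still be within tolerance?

White → 9 (first significant figure)
Red → 2 (second significant figure)
Red → 2 (third significant figure)
Yellow → ×10^4 multiplier
Gold → ±5% tolerance
922 × 10000 = 9220000 Ω
Minimum = 9220000 × (1 − 5/100) = 8759000 Ω.

8759000 Ω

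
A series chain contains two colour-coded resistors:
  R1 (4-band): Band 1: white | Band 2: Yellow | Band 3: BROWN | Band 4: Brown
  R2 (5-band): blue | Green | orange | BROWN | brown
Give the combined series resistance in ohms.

R1: white, yellow → 94; brown ×10 → 940 Ω.
R2: blue, green, orange → 653; brown ×10 → 6530 Ω.
Series: 940 + 6530 = 7470 Ω.

7470 Ω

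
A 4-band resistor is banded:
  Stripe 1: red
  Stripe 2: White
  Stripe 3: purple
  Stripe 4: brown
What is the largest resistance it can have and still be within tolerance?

292900000 Ω

Red → 2 (first significant figure)
White → 9 (second significant figure)
Violet → ×10^7 multiplier
Brown → ±1% tolerance
29 × 10000000 = 290000000 Ω
Largest = 290000000 × (1 + 1/100) = 292900000 Ω.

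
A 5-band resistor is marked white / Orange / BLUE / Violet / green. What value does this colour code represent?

White → 9 (first significant figure)
Orange → 3 (second significant figure)
Blue → 6 (third significant figure)
Violet → ×10^7 multiplier
936 × 10000000 = 9360000000 Ω

9360000000 Ω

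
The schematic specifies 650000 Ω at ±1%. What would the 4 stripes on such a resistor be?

650000 Ω = 65 × 10^4.
6 → blue
5 → green
Multiplier 10^4 → yellow.
±1% tolerance → brown.

blue, green, yellow, brown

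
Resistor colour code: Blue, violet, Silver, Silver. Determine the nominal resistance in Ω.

0.67 Ω

Blue → 6 (first significant figure)
Violet → 7 (second significant figure)
Silver → ×0.01 multiplier
67 × 0.01 = 0.67 Ω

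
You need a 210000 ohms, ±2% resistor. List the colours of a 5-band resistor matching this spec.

red, brown, black, orange, red

210000 Ω = 210 × 10^3.
2 → red
1 → brown
0 → black
Multiplier 10^3 → orange.
±2% tolerance → red.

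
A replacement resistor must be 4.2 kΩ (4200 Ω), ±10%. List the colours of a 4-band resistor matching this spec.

4200 Ω = 42 × 10^2.
4 → yellow
2 → red
Multiplier 10^2 → red.
±10% tolerance → silver.

yellow, red, red, silver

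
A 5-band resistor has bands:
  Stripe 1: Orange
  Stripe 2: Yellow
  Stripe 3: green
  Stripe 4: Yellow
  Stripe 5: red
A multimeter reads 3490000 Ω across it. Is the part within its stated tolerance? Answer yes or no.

Orange → 3 (first significant figure)
Yellow → 4 (second significant figure)
Green → 5 (third significant figure)
Yellow → ×10^4 multiplier
Red → ±2% tolerance
345 × 10000 = 3450000 Ω
Allowed range: 3381000 Ω to 3519000 Ω.
3490000 Ω lies inside that range.

yes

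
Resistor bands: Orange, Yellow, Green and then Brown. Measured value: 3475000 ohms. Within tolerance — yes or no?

Orange → 3 (first significant figure)
Yellow → 4 (second significant figure)
Green → ×10^5 multiplier
Brown → ±1% tolerance
34 × 100000 = 3400000 Ω
Allowed range: 3366000 Ω to 3434000 Ω.
3475000 ohms lies outside that range.

no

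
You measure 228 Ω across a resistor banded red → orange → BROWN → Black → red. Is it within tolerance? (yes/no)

Red → 2 (first significant figure)
Orange → 3 (second significant figure)
Brown → 1 (third significant figure)
Black → ×1 multiplier
Red → ±2% tolerance
231 × 1 = 231 Ω
Allowed range: 226.38 Ω to 235.62 Ω.
228 Ω lies inside that range.

yes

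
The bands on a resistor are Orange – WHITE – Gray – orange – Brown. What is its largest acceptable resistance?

Orange → 3 (first significant figure)
White → 9 (second significant figure)
Grey → 8 (third significant figure)
Orange → ×10^3 multiplier
Brown → ±1% tolerance
398 × 1000 = 398000 Ω
Largest = 398000 × (1 + 1/100) = 401980 Ω.

401980 Ω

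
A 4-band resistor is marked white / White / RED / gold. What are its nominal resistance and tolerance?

White → 9 (first significant figure)
White → 9 (second significant figure)
Red → ×10^2 multiplier
Gold → ±5% tolerance
99 × 100 = 9900 Ω

9900 Ω ±5%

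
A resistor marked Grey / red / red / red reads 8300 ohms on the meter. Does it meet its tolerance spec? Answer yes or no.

Grey → 8 (first significant figure)
Red → 2 (second significant figure)
Red → ×10^2 multiplier
Red → ±2% tolerance
82 × 100 = 8200 Ω
Allowed range: 8036 Ω to 8364 Ω.
8300 ohms lies inside that range.

yes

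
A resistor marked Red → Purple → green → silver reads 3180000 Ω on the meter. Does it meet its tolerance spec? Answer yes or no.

no

Red → 2 (first significant figure)
Violet → 7 (second significant figure)
Green → ×10^5 multiplier
Silver → ±10% tolerance
27 × 100000 = 2700000 Ω
Allowed range: 2430000 Ω to 2970000 Ω.
3180000 Ω lies outside that range.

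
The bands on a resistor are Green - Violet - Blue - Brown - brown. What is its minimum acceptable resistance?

5702.4 Ω

Green → 5 (first significant figure)
Violet → 7 (second significant figure)
Blue → 6 (third significant figure)
Brown → ×10 multiplier
Brown → ±1% tolerance
576 × 10 = 5760 Ω
Minimum = 5760 × (1 − 1/100) = 5702.4 Ω.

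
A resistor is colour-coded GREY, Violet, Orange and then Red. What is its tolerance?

±2%

The last band, red, is the tolerance band.
Red corresponds to ±2%.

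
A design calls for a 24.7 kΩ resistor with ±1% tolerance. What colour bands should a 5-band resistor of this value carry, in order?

red, yellow, violet, red, brown

24700 Ω = 247 × 10^2.
2 → red
4 → yellow
7 → violet
Multiplier 10^2 → red.
±1% tolerance → brown.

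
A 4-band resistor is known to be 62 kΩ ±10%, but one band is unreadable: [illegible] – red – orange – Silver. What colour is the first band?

blue

62000 Ω = 62 × 10^3.
The first band gives digit 6 of the significand, and 6 is blue.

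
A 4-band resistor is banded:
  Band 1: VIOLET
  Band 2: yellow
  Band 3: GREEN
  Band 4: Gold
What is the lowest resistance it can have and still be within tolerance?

7030000 Ω

Violet → 7 (first significant figure)
Yellow → 4 (second significant figure)
Green → ×10^5 multiplier
Gold → ±5% tolerance
74 × 100000 = 7400000 Ω
Lowest = 7400000 × (1 − 5/100) = 7030000 Ω.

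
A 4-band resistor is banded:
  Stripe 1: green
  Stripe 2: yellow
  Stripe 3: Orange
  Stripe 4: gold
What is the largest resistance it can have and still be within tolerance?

Green → 5 (first significant figure)
Yellow → 4 (second significant figure)
Orange → ×10^3 multiplier
Gold → ±5% tolerance
54 × 1000 = 54000 Ω
Largest = 54000 × (1 + 5/100) = 56700 Ω.

56700 Ω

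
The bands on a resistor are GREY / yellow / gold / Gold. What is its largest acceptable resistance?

8.82 Ω

Grey → 8 (first significant figure)
Yellow → 4 (second significant figure)
Gold → ×0.1 multiplier
Gold → ±5% tolerance
84 × 0.1 = 8.4 Ω
Largest = 8.4 × (1 + 5/100) = 8.82 Ω.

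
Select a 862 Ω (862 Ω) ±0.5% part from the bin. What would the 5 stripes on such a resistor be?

grey, blue, red, black, green

862 Ω = 862 × 10^0.
8 → grey
6 → blue
2 → red
Multiplier 10^0 → black.
±0.5% tolerance → green.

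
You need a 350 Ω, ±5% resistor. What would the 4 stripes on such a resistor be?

350 Ω = 35 × 10^1.
3 → orange
5 → green
Multiplier 10^1 → brown.
±5% tolerance → gold.

orange, green, brown, gold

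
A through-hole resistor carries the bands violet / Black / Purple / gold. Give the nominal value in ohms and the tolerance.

Violet → 7 (first significant figure)
Black → 0 (second significant figure)
Violet → ×10^7 multiplier
Gold → ±5% tolerance
70 × 10000000 = 700000000 Ω

700000000 Ω ±5%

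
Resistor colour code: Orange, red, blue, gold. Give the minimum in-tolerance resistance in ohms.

Orange → 3 (first significant figure)
Red → 2 (second significant figure)
Blue → ×10^6 multiplier
Gold → ±5% tolerance
32 × 1000000 = 32000000 Ω
Minimum = 32000000 × (1 − 5/100) = 30400000 Ω.

30400000 Ω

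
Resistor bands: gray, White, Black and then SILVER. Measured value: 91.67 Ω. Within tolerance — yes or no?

yes

Grey → 8 (first significant figure)
White → 9 (second significant figure)
Black → ×1 multiplier
Silver → ±10% tolerance
89 × 1 = 89 Ω
Allowed range: 80.1 Ω to 97.9 Ω.
91.67 Ω lies inside that range.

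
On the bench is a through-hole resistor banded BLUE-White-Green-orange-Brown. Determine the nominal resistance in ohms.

695000 Ω

Blue → 6 (first significant figure)
White → 9 (second significant figure)
Green → 5 (third significant figure)
Orange → ×10^3 multiplier
695 × 1000 = 695000 Ω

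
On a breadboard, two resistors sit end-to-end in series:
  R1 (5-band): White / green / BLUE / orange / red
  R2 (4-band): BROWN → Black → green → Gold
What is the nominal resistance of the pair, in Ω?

1956000 Ω

R1: white, green, blue → 956; orange ×10^3 → 956000 Ω.
R2: brown, black → 10; green ×10^5 → 1000000 Ω.
Series: 956000 + 1000000 = 1956000 Ω.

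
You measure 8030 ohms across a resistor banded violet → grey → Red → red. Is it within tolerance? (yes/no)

no

Violet → 7 (first significant figure)
Grey → 8 (second significant figure)
Red → ×10^2 multiplier
Red → ±2% tolerance
78 × 100 = 7800 Ω
Allowed range: 7644 Ω to 7956 Ω.
8030 ohms lies outside that range.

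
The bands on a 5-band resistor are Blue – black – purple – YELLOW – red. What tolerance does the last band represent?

±2%

The last band, red, is the tolerance band.
Red corresponds to ±2%.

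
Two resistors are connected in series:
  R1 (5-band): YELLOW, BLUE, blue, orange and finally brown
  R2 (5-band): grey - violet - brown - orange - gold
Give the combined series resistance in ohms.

1337000 Ω

R1: yellow, blue, blue → 466; orange ×10^3 → 466000 Ω.
R2: grey, violet, brown → 871; orange ×10^3 → 871000 Ω.
Series: 466000 + 871000 = 1337000 Ω.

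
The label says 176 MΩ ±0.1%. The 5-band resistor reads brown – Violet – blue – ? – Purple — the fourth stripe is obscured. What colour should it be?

blue

176000000 Ω = 176 × 10^6.
The fourth band is the multiplier, 10^6, which is blue.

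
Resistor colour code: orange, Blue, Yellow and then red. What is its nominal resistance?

Orange → 3 (first significant figure)
Blue → 6 (second significant figure)
Yellow → ×10^4 multiplier
36 × 10000 = 360000 Ω

360000 Ω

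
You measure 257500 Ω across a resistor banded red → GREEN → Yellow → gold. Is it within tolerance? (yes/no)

yes

Red → 2 (first significant figure)
Green → 5 (second significant figure)
Yellow → ×10^4 multiplier
Gold → ±5% tolerance
25 × 10000 = 250000 Ω
Allowed range: 237500 Ω to 262500 Ω.
257500 Ω lies inside that range.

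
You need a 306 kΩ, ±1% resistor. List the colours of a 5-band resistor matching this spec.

306000 Ω = 306 × 10^3.
3 → orange
0 → black
6 → blue
Multiplier 10^3 → orange.
±1% tolerance → brown.

orange, black, blue, orange, brown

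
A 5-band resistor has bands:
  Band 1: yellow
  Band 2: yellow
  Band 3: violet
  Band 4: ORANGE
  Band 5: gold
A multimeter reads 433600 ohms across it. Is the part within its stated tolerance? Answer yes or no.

yes

Yellow → 4 (first significant figure)
Yellow → 4 (second significant figure)
Violet → 7 (third significant figure)
Orange → ×10^3 multiplier
Gold → ±5% tolerance
447 × 1000 = 447000 Ω
Allowed range: 424650 Ω to 469350 Ω.
433600 ohms lies inside that range.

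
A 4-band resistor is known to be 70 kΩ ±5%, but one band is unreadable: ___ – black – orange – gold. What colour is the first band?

violet

70000 Ω = 70 × 10^3.
The first band gives digit 7 of the significand, and 7 is violet.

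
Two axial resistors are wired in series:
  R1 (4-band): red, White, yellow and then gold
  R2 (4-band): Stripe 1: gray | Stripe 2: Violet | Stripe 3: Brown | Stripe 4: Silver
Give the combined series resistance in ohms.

290870 Ω

R1: red, white → 29; yellow ×10^4 → 290000 Ω.
R2: grey, violet → 87; brown ×10 → 870 Ω.
Series: 290000 + 870 = 290870 Ω.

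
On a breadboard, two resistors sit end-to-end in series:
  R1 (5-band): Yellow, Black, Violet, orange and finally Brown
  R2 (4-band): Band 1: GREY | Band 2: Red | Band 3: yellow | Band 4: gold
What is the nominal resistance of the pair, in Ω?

1227000 Ω

R1: yellow, black, violet → 407; orange ×10^3 → 407000 Ω.
R2: grey, red → 82; yellow ×10^4 → 820000 Ω.
Series: 407000 + 820000 = 1227000 Ω.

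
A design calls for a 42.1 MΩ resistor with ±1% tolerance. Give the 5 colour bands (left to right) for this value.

yellow, red, brown, green, brown

42100000 Ω = 421 × 10^5.
4 → yellow
2 → red
1 → brown
Multiplier 10^5 → green.
±1% tolerance → brown.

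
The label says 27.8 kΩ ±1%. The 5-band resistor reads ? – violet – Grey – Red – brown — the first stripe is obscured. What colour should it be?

red

27800 Ω = 278 × 10^2.
The first band gives digit 2 of the significand, and 2 is red.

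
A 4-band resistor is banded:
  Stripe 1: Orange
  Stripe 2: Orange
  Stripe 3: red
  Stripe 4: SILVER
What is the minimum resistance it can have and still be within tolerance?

Orange → 3 (first significant figure)
Orange → 3 (second significant figure)
Red → ×10^2 multiplier
Silver → ±10% tolerance
33 × 100 = 3300 Ω
Minimum = 3300 × (1 − 10/100) = 2970 Ω.

2970 Ω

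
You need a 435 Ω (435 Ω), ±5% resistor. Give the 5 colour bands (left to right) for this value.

435 Ω = 435 × 10^0.
4 → yellow
3 → orange
5 → green
Multiplier 10^0 → black.
±5% tolerance → gold.

yellow, orange, green, black, gold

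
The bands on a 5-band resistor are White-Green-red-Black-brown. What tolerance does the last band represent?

±1%

The last band, brown, is the tolerance band.
Brown corresponds to ±1%.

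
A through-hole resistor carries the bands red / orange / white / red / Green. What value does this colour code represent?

23900 Ω

Red → 2 (first significant figure)
Orange → 3 (second significant figure)
White → 9 (third significant figure)
Red → ×10^2 multiplier
239 × 100 = 23900 Ω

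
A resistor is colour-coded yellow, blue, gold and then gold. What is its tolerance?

±5%

The last band, gold, is the tolerance band.
Gold corresponds to ±5%.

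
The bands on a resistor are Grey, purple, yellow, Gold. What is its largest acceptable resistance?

Grey → 8 (first significant figure)
Violet → 7 (second significant figure)
Yellow → ×10^4 multiplier
Gold → ±5% tolerance
87 × 10000 = 870000 Ω
Largest = 870000 × (1 + 5/100) = 913500 Ω.

913500 Ω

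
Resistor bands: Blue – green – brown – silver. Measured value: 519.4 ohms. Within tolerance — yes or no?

Blue → 6 (first significant figure)
Green → 5 (second significant figure)
Brown → ×10 multiplier
Silver → ±10% tolerance
65 × 10 = 650 Ω
Allowed range: 585 Ω to 715 Ω.
519.4 ohms lies outside that range.

no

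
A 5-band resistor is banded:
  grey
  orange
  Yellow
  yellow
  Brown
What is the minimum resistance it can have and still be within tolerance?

Grey → 8 (first significant figure)
Orange → 3 (second significant figure)
Yellow → 4 (third significant figure)
Yellow → ×10^4 multiplier
Brown → ±1% tolerance
834 × 10000 = 8340000 Ω
Minimum = 8340000 × (1 − 1/100) = 8256600 Ω.

8256600 Ω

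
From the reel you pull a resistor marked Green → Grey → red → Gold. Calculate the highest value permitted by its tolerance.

Green → 5 (first significant figure)
Grey → 8 (second significant figure)
Red → ×10^2 multiplier
Gold → ±5% tolerance
58 × 100 = 5800 Ω
Highest = 5800 × (1 + 5/100) = 6090 Ω.

6090 Ω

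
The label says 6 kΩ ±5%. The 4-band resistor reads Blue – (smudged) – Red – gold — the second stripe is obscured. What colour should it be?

black

6000 Ω = 60 × 10^2.
The second band gives digit 0 of the significand, and 0 is black.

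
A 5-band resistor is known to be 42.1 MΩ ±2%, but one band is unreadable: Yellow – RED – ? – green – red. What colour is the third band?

42100000 Ω = 421 × 10^5.
The third band gives digit 1 of the significand, and 1 is brown.

brown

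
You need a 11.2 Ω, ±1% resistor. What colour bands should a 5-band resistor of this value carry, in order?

brown, brown, red, gold, brown

11.2 Ω = 112 × 10^-1.
1 → brown
1 → brown
2 → red
Multiplier 10^-1 → gold.
±1% tolerance → brown.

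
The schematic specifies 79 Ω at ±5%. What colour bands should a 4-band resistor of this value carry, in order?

violet, white, black, gold

79 Ω = 79 × 10^0.
7 → violet
9 → white
Multiplier 10^0 → black.
±5% tolerance → gold.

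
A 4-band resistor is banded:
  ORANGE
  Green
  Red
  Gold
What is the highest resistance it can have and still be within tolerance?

Orange → 3 (first significant figure)
Green → 5 (second significant figure)
Red → ×10^2 multiplier
Gold → ±5% tolerance
35 × 100 = 3500 Ω
Highest = 3500 × (1 + 5/100) = 3675 Ω.

3675 Ω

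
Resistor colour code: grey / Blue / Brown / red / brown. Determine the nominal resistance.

86100 Ω

Grey → 8 (first significant figure)
Blue → 6 (second significant figure)
Brown → 1 (third significant figure)
Red → ×10^2 multiplier
861 × 100 = 86100 Ω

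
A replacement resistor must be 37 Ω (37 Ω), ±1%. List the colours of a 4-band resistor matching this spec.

orange, violet, black, brown

37 Ω = 37 × 10^0.
3 → orange
7 → violet
Multiplier 10^0 → black.
±1% tolerance → brown.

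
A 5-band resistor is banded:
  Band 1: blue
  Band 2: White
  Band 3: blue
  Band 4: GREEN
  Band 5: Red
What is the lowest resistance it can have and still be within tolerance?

Blue → 6 (first significant figure)
White → 9 (second significant figure)
Blue → 6 (third significant figure)
Green → ×10^5 multiplier
Red → ±2% tolerance
696 × 100000 = 69600000 Ω
Lowest = 69600000 × (1 − 2/100) = 68208000 Ω.

68208000 Ω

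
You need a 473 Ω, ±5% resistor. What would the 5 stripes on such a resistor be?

473 Ω = 473 × 10^0.
4 → yellow
7 → violet
3 → orange
Multiplier 10^0 → black.
±5% tolerance → gold.

yellow, violet, orange, black, gold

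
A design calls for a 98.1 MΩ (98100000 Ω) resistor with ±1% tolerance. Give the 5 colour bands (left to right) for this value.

white, grey, brown, green, brown

98100000 Ω = 981 × 10^5.
9 → white
8 → grey
1 → brown
Multiplier 10^5 → green.
±1% tolerance → brown.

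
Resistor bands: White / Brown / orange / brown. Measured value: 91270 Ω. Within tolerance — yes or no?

yes

White → 9 (first significant figure)
Brown → 1 (second significant figure)
Orange → ×10^3 multiplier
Brown → ±1% tolerance
91 × 1000 = 91000 Ω
Allowed range: 90090 Ω to 91910 Ω.
91270 Ω lies inside that range.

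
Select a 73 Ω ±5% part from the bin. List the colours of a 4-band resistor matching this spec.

73 Ω = 73 × 10^0.
7 → violet
3 → orange
Multiplier 10^0 → black.
±5% tolerance → gold.

violet, orange, black, gold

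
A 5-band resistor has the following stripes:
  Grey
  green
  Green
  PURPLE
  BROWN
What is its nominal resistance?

Grey → 8 (first significant figure)
Green → 5 (second significant figure)
Green → 5 (third significant figure)
Violet → ×10^7 multiplier
855 × 10000000 = 8550000000 Ω

8550000000 Ω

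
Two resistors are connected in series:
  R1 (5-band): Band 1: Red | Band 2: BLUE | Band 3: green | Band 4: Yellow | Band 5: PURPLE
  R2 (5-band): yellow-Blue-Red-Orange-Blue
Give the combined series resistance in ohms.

3112000 Ω

R1: red, blue, green → 265; yellow ×10^4 → 2650000 Ω.
R2: yellow, blue, red → 462; orange ×10^3 → 462000 Ω.
Series: 2650000 + 462000 = 3112000 Ω.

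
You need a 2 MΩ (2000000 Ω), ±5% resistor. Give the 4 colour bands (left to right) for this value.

red, black, green, gold

2000000 Ω = 20 × 10^5.
2 → red
0 → black
Multiplier 10^5 → green.
±5% tolerance → gold.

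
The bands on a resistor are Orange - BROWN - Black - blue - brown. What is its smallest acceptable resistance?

306900000 Ω

Orange → 3 (first significant figure)
Brown → 1 (second significant figure)
Black → 0 (third significant figure)
Blue → ×10^6 multiplier
Brown → ±1% tolerance
310 × 1000000 = 310000000 Ω
Smallest = 310000000 × (1 − 1/100) = 306900000 Ω.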